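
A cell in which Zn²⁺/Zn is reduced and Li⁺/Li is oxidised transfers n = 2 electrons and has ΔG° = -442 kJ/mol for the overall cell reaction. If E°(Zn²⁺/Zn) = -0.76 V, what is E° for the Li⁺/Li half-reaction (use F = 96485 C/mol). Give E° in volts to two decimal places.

E°cell = −ΔG°/(nF) = −(-442×10³)/((2)(96485)) = +2.291 V.
Since Zn²⁺/Zn is the cathode and Li⁺/Li the anode, E°cell = E°(Zn²⁺/Zn) − E°(Li⁺/Li).
So E°(Li⁺/Li) = E°(Zn²⁺/Zn) − E°cell = (-0.76) − (+2.291) = -3.05 V.

-3.05 V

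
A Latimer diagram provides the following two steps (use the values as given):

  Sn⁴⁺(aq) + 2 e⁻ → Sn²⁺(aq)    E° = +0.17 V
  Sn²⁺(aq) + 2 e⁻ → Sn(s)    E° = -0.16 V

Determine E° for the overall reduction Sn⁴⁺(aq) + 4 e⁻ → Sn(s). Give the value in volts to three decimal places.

Standard free energies of sequential steps add: ΔG°₃ = ΔG°₁ + ΔG°₂, so n₃E°₃ = n₁E°₁ + n₂E°₂.
E°₃ = (2×+0.17 + 2×-0.16) / 4 = (+0.020) / 4 = +0.005 V.

+0.005 V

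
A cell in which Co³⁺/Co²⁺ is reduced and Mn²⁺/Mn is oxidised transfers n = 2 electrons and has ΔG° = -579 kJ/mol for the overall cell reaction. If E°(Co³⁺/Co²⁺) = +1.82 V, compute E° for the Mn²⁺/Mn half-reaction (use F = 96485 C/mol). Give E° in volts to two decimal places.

E°cell = −ΔG°/(nF) = −(-579×10³)/((2)(96485)) = +3.000 V.
Since Co³⁺/Co²⁺ is the cathode and Mn²⁺/Mn the anode, E°cell = E°(Co³⁺/Co²⁺) − E°(Mn²⁺/Mn).
So E°(Mn²⁺/Mn) = E°(Co³⁺/Co²⁺) − E°cell = (+1.82) − (+3.000) = -1.18 V.

-1.18 V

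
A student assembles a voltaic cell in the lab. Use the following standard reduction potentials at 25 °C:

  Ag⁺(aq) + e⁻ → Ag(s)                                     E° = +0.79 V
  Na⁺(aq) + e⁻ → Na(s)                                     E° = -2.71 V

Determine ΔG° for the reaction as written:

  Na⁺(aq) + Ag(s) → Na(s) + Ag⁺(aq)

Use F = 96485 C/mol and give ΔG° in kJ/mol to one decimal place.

As written, Na⁺/Na is reduced (cathode) and Ag⁺/Ag is oxidised (anode), so E°cell = (-2.71) − (+0.79) = -3.50 V.
Balancing electrons gives n = 1.
ΔG° = −nFE° = −(1)(96485)(-3.50) = 337,698 J = +337.7 kJ/mol.

+337.7 kJ/mol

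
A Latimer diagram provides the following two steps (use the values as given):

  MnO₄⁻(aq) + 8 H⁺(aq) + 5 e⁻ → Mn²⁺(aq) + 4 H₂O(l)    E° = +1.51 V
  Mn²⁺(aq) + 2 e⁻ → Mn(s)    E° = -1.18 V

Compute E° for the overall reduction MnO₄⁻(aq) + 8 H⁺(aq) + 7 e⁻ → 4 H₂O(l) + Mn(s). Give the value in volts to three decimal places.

Adding the free-energy changes (−nFE°) of the two steps gives −n₃FE°₃ = −n₁FE°₁ − n₂FE°₂.
E°₃ = (5×+1.51 + 2×-1.18) / 7 = (+5.190) / 7 = +0.741 V.
Simply averaging or adding the two E° values would be wrong; the electron-weighted sum is required.

+0.741 V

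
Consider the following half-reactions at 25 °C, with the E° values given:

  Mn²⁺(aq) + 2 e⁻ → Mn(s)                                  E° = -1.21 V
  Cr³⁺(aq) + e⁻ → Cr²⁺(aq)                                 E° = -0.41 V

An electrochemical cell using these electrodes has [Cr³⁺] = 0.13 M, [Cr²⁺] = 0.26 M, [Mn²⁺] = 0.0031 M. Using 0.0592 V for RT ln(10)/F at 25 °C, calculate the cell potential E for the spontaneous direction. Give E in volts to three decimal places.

+0.856 V

Cr³⁺/Cr²⁺ is the cathode (higher E°), Mn²⁺/Mn the anode: E°cell = -0.41 − (-1.21) = +0.80 V, n = 2.
Overall: 2 Cr³⁺(aq) + Mn(s) → 2 Cr²⁺(aq) + Mn²⁺(aq)
Q = [Cr²⁺]^2·[Mn²⁺] / ([Cr³⁺]^2); log Q = -1.907.
E = E° − (0.0592/n) log Q = +0.80 − (0.0592/2)(-1.907) = +0.856 V.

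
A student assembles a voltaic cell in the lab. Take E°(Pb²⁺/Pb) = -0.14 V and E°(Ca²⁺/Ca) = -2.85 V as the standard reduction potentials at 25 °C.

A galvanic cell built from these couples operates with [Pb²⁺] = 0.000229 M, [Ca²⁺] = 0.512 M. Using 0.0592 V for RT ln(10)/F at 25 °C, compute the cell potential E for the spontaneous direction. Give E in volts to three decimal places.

+2.611 V

Pb²⁺/Pb is the cathode (higher E°), Ca²⁺/Ca the anode: E°cell = -0.14 − (-2.85) = +2.71 V, n = 2.
Overall: Pb²⁺(aq) + Ca(s) → Pb(s) + Ca²⁺(aq)
Q = [Ca²⁺] / ([Pb²⁺]); log Q = 3.349.
E = E° − (0.0592/n) log Q = +2.71 − (0.0592/2)(3.349) = +2.611 V.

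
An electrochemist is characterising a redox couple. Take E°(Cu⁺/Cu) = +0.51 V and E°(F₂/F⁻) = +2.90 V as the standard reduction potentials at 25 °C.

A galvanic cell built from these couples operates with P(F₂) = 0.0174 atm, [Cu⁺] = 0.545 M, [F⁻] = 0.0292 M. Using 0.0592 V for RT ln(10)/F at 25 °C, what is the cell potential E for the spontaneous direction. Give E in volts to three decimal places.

+2.444 V

F₂/F⁻ is the cathode (higher E°), Cu⁺/Cu the anode: E°cell = +2.90 − (+0.51) = +2.39 V, n = 2.
Overall: F₂(g) + 2 Cu(s) → 2 F⁻(aq) + 2 Cu⁺(aq)
Q = [F⁻]^2·[Cu⁺]^2 / (P(F₂)); log Q = -1.837.
E = E° − (0.0592/n) log Q = +2.39 − (0.0592/2)(-1.837) = +2.444 V.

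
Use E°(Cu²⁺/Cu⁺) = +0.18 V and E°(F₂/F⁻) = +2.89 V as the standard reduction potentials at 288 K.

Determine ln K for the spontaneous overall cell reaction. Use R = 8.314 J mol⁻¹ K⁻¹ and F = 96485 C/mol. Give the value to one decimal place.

218.4

Cathode: F₂/F⁻; anode: Cu²⁺/Cu⁺. E°cell = (+2.89) − (+0.18) = +2.71 V, with n = 2.
ΔG° = −nFE° = −RT ln K, so ln K = nFE°/(RT) = (2)(96485)(+2.71) / ((8.314)(288)) = 218.402.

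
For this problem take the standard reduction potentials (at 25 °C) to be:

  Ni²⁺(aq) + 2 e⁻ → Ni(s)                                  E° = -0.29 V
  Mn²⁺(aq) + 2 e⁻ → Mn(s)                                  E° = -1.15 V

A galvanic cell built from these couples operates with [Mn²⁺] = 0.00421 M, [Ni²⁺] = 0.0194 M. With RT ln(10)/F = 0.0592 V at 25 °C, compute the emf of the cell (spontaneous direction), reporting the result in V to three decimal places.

Ni²⁺/Ni is the cathode (higher E°), Mn²⁺/Mn the anode: E°cell = -0.29 − (-1.15) = +0.86 V, n = 2.
Overall: Ni²⁺(aq) + Mn(s) → Ni(s) + Mn²⁺(aq)
Q = [Mn²⁺] / ([Ni²⁺]); log Q = -0.664.
E = E° − (0.0592/n) log Q = +0.86 − (0.0592/2)(-0.664) = +0.880 V.

+0.880 V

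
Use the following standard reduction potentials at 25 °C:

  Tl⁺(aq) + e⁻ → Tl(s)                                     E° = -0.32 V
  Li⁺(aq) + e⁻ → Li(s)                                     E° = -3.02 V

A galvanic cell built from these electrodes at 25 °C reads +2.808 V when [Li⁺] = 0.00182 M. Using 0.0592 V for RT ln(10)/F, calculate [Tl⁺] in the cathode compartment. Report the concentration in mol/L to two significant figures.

Tl⁺/Tl is the cathode, Li⁺/Li the anode: E°cell = +2.70 V, n = 1.
Overall reaction: Tl⁺(aq) + Li(s) → Tl(s) + Li⁺(aq); Q = [Li⁺]^1/[Tl⁺]^1.
From E = E° − (0.0592/n) log Q: log Q = (E° − E)·n/0.0592 = (+2.70 − (+2.808))·1/0.0592 = -1.8243.
So 1·log[Tl⁺] = 1·log(0.00182) − log Q = -2.7399 − (-1.8243) = -0.9156; [Tl⁺] = 10^(-0.9156) ≈ 0.12 M.

0.12 M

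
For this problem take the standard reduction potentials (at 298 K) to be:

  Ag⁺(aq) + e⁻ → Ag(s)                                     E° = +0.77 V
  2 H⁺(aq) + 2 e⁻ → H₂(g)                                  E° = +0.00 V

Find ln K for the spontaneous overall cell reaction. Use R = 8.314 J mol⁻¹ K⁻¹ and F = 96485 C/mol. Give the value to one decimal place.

60.0

Cathode: Ag⁺/Ag; anode: H⁺/H₂. E°cell = (+0.77) − (+0.00) = +0.77 V, with n = 2.
ΔG° = −nFE° = −RT ln K, so ln K = nFE°/(RT) = (2)(96485)(+0.77) / ((8.314)(298)) = 59.973.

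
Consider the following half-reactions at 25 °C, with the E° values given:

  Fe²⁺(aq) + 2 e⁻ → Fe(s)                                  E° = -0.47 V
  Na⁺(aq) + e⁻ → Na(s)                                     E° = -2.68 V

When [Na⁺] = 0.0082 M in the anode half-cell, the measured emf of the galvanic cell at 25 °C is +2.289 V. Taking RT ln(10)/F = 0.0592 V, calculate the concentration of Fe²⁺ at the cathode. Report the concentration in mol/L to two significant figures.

0.031 M

Fe²⁺/Fe is the cathode, Na⁺/Na the anode: E°cell = +2.21 V, n = 2.
Overall reaction: Fe²⁺(aq) + 2 Na(s) → Fe(s) + 2 Na⁺(aq); Q = [Na⁺]^2/[Fe²⁺]^1.
From E = E° − (0.0592/n) log Q: log Q = (E° − E)·n/0.0592 = (+2.21 − (+2.289))·2/0.0592 = -2.6689.
So 1·log[Fe²⁺] = 2·log(0.0082) − log Q = -4.1724 − (-2.6689) = -1.5035; [Fe²⁺] = 10^(-1.5035) ≈ 0.031 M.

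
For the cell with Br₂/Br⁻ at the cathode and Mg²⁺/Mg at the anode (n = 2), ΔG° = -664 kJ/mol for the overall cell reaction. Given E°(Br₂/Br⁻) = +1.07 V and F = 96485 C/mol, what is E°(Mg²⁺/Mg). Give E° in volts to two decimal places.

E°cell = −ΔG°/(nF) = −(-664×10³)/((2)(96485)) = +3.441 V.
Since Br₂/Br⁻ is the cathode and Mg²⁺/Mg the anode, E°cell = E°(Br₂/Br⁻) − E°(Mg²⁺/Mg).
So E°(Mg²⁺/Mg) = E°(Br₂/Br⁻) − E°cell = (+1.07) − (+3.441) = -2.37 V.

-2.37 V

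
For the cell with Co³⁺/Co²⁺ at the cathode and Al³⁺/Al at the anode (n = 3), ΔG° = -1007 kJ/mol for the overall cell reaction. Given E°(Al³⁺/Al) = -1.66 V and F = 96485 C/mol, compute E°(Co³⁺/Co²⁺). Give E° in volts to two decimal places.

+1.82 V

E°cell = −ΔG°/(nF) = −(-1007×10³)/((3)(96485)) = +3.479 V.
Since Co³⁺/Co²⁺ is the cathode and Al³⁺/Al the anode, E°cell = E°(Co³⁺/Co²⁺) − E°(Al³⁺/Al).
So E°(Co³⁺/Co²⁺) = E°cell + E°(Al³⁺/Al) = +3.479 + (-1.66) = +1.82 V.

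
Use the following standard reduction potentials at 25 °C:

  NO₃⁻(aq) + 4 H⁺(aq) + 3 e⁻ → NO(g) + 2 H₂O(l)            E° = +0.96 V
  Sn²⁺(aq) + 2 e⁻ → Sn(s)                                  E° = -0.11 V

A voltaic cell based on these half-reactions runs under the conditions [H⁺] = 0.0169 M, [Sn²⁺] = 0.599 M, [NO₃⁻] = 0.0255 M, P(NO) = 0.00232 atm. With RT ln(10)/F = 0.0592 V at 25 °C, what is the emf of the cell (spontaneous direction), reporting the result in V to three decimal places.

NO₃⁻/NO is the cathode (higher E°), Sn²⁺/Sn the anode: E°cell = +0.96 − (-0.11) = +1.07 V, n = 6.
Overall: 2 NO₃⁻(aq) + 8 H⁺(aq) + 3 Sn(s) → 2 NO(g) + 4 H₂O(l) + 3 Sn²⁺(aq)
Q = P(NO)^2·[Sn²⁺]^3 / ([NO₃⁻]^2·[H⁺]^8); log Q = 11.427.
E = E° − (0.0592/n) log Q = +1.07 − (0.0592/6)(11.427) = +0.957 V.

+0.957 V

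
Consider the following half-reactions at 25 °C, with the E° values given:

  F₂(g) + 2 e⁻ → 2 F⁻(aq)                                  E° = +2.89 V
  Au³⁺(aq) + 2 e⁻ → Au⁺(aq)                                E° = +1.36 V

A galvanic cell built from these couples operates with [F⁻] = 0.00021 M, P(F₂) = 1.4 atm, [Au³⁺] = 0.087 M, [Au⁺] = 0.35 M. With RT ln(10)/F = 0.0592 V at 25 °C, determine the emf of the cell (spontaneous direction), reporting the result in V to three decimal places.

F₂/F⁻ is the cathode (higher E°), Au³⁺/Au⁺ the anode: E°cell = +2.89 − (+1.36) = +1.53 V, n = 2.
Overall: F₂(g) + Au⁺(aq) → 2 F⁻(aq) + Au³⁺(aq)
Q = [F⁻]^2·[Au³⁺] / (P(F₂)·[Au⁺]); log Q = -8.106.
E = E° − (0.0592/n) log Q = +1.53 − (0.0592/2)(-8.106) = +1.770 V.

+1.770 V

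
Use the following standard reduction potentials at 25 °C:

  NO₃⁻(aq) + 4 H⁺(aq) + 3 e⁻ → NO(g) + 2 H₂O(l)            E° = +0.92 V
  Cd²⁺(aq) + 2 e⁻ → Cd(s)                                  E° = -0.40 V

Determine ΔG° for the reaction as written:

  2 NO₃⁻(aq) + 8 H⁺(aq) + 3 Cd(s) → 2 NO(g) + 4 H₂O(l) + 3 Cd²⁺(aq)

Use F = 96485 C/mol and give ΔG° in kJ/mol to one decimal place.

As written, NO₃⁻/NO is reduced (cathode) and Cd²⁺/Cd is oxidised (anode), so E°cell = (+0.92) − (-0.40) = +1.32 V.
Balancing electrons gives n = 6.
ΔG° = −nFE° = −(6)(96485)(+1.32) = -764,161 J = -764.2 kJ/mol.

-764.2 kJ/mol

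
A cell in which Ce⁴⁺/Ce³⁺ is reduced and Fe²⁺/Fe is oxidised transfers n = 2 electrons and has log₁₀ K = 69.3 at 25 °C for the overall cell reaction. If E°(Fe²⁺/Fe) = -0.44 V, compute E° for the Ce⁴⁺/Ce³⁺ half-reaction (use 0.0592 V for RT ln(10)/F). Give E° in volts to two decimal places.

E°cell = (0.0592/n)·log K = (0.0592/2)(69.3) = +2.051 V.
Since Ce⁴⁺/Ce³⁺ is the cathode and Fe²⁺/Fe the anode, E°cell = E°(Ce⁴⁺/Ce³⁺) − E°(Fe²⁺/Fe).
So E°(Ce⁴⁺/Ce³⁺) = E°cell + E°(Fe²⁺/Fe) = +2.051 + (-0.44) = +1.61 V.

+1.61 V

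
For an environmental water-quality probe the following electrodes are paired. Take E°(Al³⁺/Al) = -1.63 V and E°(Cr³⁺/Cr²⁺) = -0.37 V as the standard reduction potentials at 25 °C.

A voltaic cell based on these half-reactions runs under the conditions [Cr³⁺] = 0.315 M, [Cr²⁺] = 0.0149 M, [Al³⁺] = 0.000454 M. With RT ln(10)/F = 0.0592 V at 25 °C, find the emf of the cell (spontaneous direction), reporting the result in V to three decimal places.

Cr³⁺/Cr²⁺ is the cathode (higher E°), Al³⁺/Al the anode: E°cell = -0.37 − (-1.63) = +1.26 V, n = 3.
Overall: 3 Cr³⁺(aq) + Al(s) → 3 Cr²⁺(aq) + Al³⁺(aq)
Q = [Cr²⁺]^3·[Al³⁺] / ([Cr³⁺]^3); log Q = -7.318.
E = E° − (0.0592/n) log Q = +1.26 − (0.0592/3)(-7.318) = +1.404 V.

+1.404 V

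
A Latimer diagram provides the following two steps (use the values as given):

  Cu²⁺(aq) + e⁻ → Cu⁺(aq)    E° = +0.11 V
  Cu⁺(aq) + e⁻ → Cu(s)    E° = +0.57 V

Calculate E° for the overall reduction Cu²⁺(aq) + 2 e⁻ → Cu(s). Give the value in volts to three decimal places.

+0.340 V

Standard free energies of sequential steps add: ΔG°₃ = ΔG°₁ + ΔG°₂, so n₃E°₃ = n₁E°₁ + n₂E°₂.
E°₃ = (1×+0.11 + 1×+0.57) / 2 = (+0.680) / 2 = +0.340 V.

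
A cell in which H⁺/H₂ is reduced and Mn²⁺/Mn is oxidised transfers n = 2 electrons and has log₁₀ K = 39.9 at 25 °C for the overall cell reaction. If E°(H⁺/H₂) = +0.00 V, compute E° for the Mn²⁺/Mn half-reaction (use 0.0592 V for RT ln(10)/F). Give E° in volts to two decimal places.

-1.18 V

E°cell = (0.0592/n)·log K = (0.0592/2)(39.9) = +1.181 V.
Since H⁺/H₂ is the cathode and Mn²⁺/Mn the anode, E°cell = E°(H⁺/H₂) − E°(Mn²⁺/Mn).
So E°(Mn²⁺/Mn) = E°(H⁺/H₂) − E°cell = (+0.00) − (+1.181) = -1.18 V.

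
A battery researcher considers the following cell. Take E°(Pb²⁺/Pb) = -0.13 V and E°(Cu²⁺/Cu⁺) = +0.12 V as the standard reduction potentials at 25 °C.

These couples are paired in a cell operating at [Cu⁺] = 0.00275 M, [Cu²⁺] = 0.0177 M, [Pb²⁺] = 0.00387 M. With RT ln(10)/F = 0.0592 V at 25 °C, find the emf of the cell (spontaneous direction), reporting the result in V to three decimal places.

Cu²⁺/Cu⁺ is the cathode (higher E°), Pb²⁺/Pb the anode: E°cell = +0.12 − (-0.13) = +0.25 V, n = 2.
Overall: 2 Cu²⁺(aq) + Pb(s) → 2 Cu⁺(aq) + Pb²⁺(aq)
Q = [Cu⁺]^2·[Pb²⁺] / ([Cu²⁺]^2); log Q = -4.030.
E = E° − (0.0592/n) log Q = +0.25 − (0.0592/2)(-4.030) = +0.369 V.

+0.369 V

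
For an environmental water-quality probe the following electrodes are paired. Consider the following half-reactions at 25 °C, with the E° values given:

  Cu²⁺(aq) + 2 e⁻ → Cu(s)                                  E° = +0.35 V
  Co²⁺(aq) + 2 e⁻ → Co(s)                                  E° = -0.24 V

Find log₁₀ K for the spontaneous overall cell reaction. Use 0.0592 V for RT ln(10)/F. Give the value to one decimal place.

19.9

Cathode: Cu²⁺/Cu; anode: Co²⁺/Co. E°cell = +0.59 V, n = 2.
log K = nE°cell / 0.0592 = (2)(+0.59) / 0.0592 = 19.9.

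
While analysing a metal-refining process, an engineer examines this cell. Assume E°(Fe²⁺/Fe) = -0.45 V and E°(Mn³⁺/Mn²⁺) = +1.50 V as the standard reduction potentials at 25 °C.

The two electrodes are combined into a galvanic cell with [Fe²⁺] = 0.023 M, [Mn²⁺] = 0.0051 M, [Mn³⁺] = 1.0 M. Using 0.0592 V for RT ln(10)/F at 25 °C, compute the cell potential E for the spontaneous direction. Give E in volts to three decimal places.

+2.134 V

Mn³⁺/Mn²⁺ is the cathode (higher E°), Fe²⁺/Fe the anode: E°cell = +1.50 − (-0.45) = +1.95 V, n = 2.
Overall: 2 Mn³⁺(aq) + Fe(s) → 2 Mn²⁺(aq) + Fe²⁺(aq)
Q = [Mn²⁺]^2·[Fe²⁺] / ([Mn³⁺]^2); log Q = -6.223.
E = E° − (0.0592/n) log Q = +1.95 − (0.0592/2)(-6.223) = +2.134 V.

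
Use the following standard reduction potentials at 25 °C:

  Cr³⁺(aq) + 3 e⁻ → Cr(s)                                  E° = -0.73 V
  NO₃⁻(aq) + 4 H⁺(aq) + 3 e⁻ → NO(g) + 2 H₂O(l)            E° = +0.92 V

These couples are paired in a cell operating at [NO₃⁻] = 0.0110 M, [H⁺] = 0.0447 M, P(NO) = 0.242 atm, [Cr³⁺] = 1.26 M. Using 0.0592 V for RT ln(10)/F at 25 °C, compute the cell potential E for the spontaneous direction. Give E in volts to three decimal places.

+1.515 V

NO₃⁻/NO is the cathode (higher E°), Cr³⁺/Cr the anode: E°cell = +0.92 − (-0.73) = +1.65 V, n = 3.
Overall: NO₃⁻(aq) + 4 H⁺(aq) + Cr(s) → NO(g) + 2 H₂O(l) + Cr³⁺(aq)
Q = P(NO)·[Cr³⁺] / ([NO₃⁻]·[H⁺]^4); log Q = 6.842.
E = E° − (0.0592/n) log Q = +1.65 − (0.0592/3)(6.842) = +1.515 V.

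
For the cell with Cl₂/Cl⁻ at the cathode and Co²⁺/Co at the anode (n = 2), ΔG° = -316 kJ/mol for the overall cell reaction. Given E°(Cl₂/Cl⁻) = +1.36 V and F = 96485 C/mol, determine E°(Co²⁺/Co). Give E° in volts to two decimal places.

-0.28 V

E°cell = −ΔG°/(nF) = −(-316×10³)/((2)(96485)) = +1.638 V.
Since Cl₂/Cl⁻ is the cathode and Co²⁺/Co the anode, E°cell = E°(Cl₂/Cl⁻) − E°(Co²⁺/Co).
So E°(Co²⁺/Co) = E°(Cl₂/Cl⁻) − E°cell = (+1.36) − (+1.638) = -0.28 V.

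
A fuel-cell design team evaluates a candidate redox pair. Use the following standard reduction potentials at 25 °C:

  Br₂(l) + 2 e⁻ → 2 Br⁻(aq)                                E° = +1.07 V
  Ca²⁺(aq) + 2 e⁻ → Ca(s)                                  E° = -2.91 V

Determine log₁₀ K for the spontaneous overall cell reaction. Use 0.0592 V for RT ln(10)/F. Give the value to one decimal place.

134.5

Cathode: Br₂/Br⁻; anode: Ca²⁺/Ca. E°cell = +3.98 V, n = 2.
log K = nE°cell / 0.0592 = (2)(+3.98) / 0.0592 = 134.5.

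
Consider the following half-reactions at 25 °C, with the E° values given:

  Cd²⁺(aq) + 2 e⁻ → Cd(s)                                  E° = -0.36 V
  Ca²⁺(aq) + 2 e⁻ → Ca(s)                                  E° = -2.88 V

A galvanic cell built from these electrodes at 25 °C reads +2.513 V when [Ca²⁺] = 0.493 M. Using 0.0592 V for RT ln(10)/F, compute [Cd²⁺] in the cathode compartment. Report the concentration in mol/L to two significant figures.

Cd²⁺/Cd is the cathode, Ca²⁺/Ca the anode: E°cell = +2.52 V, n = 2.
Overall reaction: Cd²⁺(aq) + Ca(s) → Cd(s) + Ca²⁺(aq); Q = [Ca²⁺]^1/[Cd²⁺]^1.
From E = E° − (0.0592/n) log Q: log Q = (E° − E)·n/0.0592 = (+2.52 − (+2.513))·2/0.0592 = 0.2365.
So 1·log[Cd²⁺] = 1·log(0.493) − log Q = -0.3072 − (0.2365) = -0.5437; [Cd²⁺] = 10^(-0.5437) ≈ 0.29 M.

0.29 M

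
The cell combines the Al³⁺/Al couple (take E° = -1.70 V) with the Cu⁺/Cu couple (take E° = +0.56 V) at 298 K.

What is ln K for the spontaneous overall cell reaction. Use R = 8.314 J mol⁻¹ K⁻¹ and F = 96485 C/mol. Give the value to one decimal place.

Cathode: Cu⁺/Cu; anode: Al³⁺/Al. E°cell = (+0.56) − (-1.70) = +2.26 V, with n = 3.
ΔG° = −nFE° = −RT ln K, so ln K = nFE°/(RT) = (3)(96485)(+2.26) / ((8.314)(298)) = 264.036.

264.0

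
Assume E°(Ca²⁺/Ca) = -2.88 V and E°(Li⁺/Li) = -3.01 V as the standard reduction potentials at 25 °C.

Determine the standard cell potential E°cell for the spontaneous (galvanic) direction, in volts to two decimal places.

+0.13 V

The Ca²⁺/Ca couple has the higher reduction potential, so it is the cathode; Li⁺/Li is oxidised at the anode.
E°cell = E°(cathode) − E°(anode) = (-2.88) − (-3.01) = +0.13 V.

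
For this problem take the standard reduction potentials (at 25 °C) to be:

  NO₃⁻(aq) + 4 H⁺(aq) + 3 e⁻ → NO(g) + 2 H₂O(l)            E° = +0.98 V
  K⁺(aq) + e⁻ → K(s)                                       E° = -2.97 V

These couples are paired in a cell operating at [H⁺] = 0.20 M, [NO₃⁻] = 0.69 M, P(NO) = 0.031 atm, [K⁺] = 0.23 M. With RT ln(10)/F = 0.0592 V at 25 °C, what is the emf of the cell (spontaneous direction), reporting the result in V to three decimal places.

+3.959 V

NO₃⁻/NO is the cathode (higher E°), K⁺/K the anode: E°cell = +0.98 − (-2.97) = +3.95 V, n = 3.
Overall: NO₃⁻(aq) + 4 H⁺(aq) + 3 K(s) → NO(g) + 2 H₂O(l) + 3 K⁺(aq)
Q = P(NO)·[K⁺]^3 / ([NO₃⁻]·[H⁺]^4); log Q = -0.466.
E = E° − (0.0592/n) log Q = +3.95 − (0.0592/3)(-0.466) = +3.959 V.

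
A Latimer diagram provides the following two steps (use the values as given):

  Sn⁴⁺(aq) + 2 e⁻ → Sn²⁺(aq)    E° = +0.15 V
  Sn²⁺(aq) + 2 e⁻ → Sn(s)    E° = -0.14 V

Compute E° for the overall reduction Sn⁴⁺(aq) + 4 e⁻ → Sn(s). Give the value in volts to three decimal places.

Adding the free-energy changes (−nFE°) of the two steps gives −n₃FE°₃ = −n₁FE°₁ − n₂FE°₂.
E°₃ = (2×+0.15 + 2×-0.14) / 4 = (+0.020) / 4 = +0.005 V.

+0.005 V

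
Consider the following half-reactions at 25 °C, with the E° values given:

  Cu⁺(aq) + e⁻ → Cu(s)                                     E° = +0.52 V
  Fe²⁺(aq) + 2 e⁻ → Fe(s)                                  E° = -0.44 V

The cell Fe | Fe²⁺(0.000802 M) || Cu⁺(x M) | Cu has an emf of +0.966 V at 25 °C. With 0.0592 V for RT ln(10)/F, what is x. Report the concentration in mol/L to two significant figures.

0.036 M

Cu⁺/Cu is the cathode, Fe²⁺/Fe the anode: E°cell = +0.96 V, n = 2.
Overall reaction: 2 Cu⁺(aq) + Fe(s) → 2 Cu(s) + Fe²⁺(aq); Q = [Fe²⁺]^1/[Cu⁺]^2.
From E = E° − (0.0592/n) log Q: log Q = (E° − E)·n/0.0592 = (+0.96 − (+0.966))·2/0.0592 = -0.2027.
So 2·log[Cu⁺] = 1·log(0.000802) − log Q = -3.0958 − (-0.2027) = -2.8931; log[Cu⁺] = -2.8931 / 2 = -1.4466; [Cu⁺] = 10^(-1.4466) ≈ 0.036 M.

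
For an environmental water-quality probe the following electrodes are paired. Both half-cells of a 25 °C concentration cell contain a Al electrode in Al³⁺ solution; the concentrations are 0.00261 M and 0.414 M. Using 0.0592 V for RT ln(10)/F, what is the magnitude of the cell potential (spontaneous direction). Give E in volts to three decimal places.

For a concentration cell E°cell = 0. The 0.414 M side is the cathode (reduction is favoured where [Al³⁺] is higher).
With n = 3, E = −(0.0592/3) log([Al³⁺]ₐₙ/[Al³⁺]꜀ₐₜ) = −(0.0592/3) log(0.00261/0.414) = −(0.0592/3)(-2.200) = +0.043 V.

+0.043 V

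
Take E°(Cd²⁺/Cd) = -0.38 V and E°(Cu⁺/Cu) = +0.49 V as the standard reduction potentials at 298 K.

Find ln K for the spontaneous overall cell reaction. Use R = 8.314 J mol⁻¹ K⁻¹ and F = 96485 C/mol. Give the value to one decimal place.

Cathode: Cu⁺/Cu; anode: Cd²⁺/Cd. E°cell = (+0.49) − (-0.38) = +0.87 V, with n = 2.
ΔG° = −nFE° = −RT ln K, so ln K = nFE°/(RT) = (2)(96485)(+0.87) / ((8.314)(298)) = 67.761.

67.8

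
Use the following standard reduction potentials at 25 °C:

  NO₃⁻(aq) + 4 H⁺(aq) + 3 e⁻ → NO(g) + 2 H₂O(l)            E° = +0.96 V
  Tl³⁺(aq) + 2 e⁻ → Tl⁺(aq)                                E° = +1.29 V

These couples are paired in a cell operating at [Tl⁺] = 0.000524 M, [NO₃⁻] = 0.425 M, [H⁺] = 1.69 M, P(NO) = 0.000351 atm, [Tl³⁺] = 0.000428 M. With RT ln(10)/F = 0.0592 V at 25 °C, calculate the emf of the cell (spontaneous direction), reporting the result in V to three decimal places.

Tl³⁺/Tl⁺ is the cathode (higher E°), NO₃⁻/NO the anode: E°cell = +1.29 − (+0.96) = +0.33 V, n = 6.
Overall: 3 Tl³⁺(aq) + 2 NO(g) + 4 H₂O(l) → 3 Tl⁺(aq) + 2 NO₃⁻(aq) + 8 H⁺(aq)
Q = [Tl⁺]^3·[NO₃⁻]^2·[H⁺]^8 / ([Tl³⁺]^3·P(NO)^2); log Q = 8.253.
E = E° − (0.0592/n) log Q = +0.33 − (0.0592/6)(8.253) = +0.249 V.

+0.249 V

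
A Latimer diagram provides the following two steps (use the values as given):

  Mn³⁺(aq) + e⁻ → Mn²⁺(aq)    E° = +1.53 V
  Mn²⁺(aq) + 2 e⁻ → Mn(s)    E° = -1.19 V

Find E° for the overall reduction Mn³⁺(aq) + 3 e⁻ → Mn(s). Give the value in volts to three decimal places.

-0.283 V

Since ΔG° = −nFE° is additive over sequential reductions, n₃E°₃ = n₁E°₁ + n₂E°₂.
E°₃ = (1×+1.53 + 2×-1.19) / 3 = (-0.850) / 3 = -0.283 V.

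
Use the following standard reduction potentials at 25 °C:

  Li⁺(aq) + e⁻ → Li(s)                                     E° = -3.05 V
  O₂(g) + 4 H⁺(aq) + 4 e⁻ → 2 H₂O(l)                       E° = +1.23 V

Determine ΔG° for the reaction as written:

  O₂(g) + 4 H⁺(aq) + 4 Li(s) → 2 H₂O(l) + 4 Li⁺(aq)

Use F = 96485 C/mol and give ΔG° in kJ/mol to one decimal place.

As written, O₂/H₂O is reduced (cathode) and Li⁺/Li is oxidised (anode), so E°cell = (+1.23) − (-3.05) = +4.28 V.
Balancing electrons gives n = 4.
ΔG° = −nFE° = −(4)(96485)(+4.28) = -1,651,823 J = -1651.8 kJ/mol.

-1651.8 kJ/mol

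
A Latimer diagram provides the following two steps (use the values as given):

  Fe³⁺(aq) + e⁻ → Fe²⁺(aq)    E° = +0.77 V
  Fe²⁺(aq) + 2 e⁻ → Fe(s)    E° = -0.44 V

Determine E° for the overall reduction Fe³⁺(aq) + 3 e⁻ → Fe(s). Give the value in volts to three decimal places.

Since ΔG° = −nFE° is additive over sequential reductions, n₃E°₃ = n₁E°₁ + n₂E°₂.
E°₃ = (1×+0.77 + 2×-0.44) / 3 = (-0.110) / 3 = -0.037 V.

-0.037 V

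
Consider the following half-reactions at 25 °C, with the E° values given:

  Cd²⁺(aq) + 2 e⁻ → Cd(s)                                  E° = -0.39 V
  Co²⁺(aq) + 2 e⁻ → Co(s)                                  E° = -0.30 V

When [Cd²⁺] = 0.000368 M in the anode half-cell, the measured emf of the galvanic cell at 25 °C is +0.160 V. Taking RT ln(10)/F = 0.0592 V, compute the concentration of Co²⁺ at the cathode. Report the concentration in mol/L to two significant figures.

0.085 M

Co²⁺/Co is the cathode, Cd²⁺/Cd the anode: E°cell = +0.09 V, n = 2.
Overall reaction: Co²⁺(aq) + Cd(s) → Co(s) + Cd²⁺(aq); Q = [Cd²⁺]^1/[Co²⁺]^1.
From E = E° − (0.0592/n) log Q: log Q = (E° − E)·n/0.0592 = (+0.09 − (+0.160))·2/0.0592 = -2.3649.
So 1·log[Co²⁺] = 1·log(0.000368) − log Q = -3.4342 − (-2.3649) = -1.0693; [Co²⁺] = 10^(-1.0693) ≈ 0.085 M.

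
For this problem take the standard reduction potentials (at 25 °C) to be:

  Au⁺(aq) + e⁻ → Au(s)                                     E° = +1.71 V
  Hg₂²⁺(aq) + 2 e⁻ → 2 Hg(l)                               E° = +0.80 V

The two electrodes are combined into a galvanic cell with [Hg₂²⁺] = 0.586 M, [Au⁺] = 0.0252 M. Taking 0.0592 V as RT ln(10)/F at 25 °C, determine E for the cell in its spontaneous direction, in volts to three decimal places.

Au⁺/Au is the cathode (higher E°), Hg₂²⁺/Hg the anode: E°cell = +1.71 − (+0.80) = +0.91 V, n = 2.
Overall: 2 Au⁺(aq) + 2 Hg(l) → 2 Au(s) + Hg₂²⁺(aq)
Q = [Hg₂²⁺] / ([Au⁺]^2); log Q = 2.965.
E = E° − (0.0592/n) log Q = +0.91 − (0.0592/2)(2.965) = +0.822 V.

+0.822 V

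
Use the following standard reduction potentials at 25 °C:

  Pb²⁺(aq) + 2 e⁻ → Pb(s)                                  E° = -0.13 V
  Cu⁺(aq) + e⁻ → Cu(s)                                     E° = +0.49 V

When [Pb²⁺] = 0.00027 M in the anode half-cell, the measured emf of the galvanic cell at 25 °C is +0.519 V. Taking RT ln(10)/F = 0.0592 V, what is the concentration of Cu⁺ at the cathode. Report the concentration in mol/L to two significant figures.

0.00032 M

Cu⁺/Cu is the cathode, Pb²⁺/Pb the anode: E°cell = +0.62 V, n = 2.
Overall reaction: 2 Cu⁺(aq) + Pb(s) → 2 Cu(s) + Pb²⁺(aq); Q = [Pb²⁺]^1/[Cu⁺]^2.
From E = E° − (0.0592/n) log Q: log Q = (E° − E)·n/0.0592 = (+0.62 − (+0.519))·2/0.0592 = 3.4122.
So 2·log[Cu⁺] = 1·log(0.00027) − log Q = -3.5686 − (3.4122) = -6.9808; log[Cu⁺] = -6.9808 / 2 = -3.4904; [Cu⁺] = 10^(-3.4904) ≈ 0.00032 M.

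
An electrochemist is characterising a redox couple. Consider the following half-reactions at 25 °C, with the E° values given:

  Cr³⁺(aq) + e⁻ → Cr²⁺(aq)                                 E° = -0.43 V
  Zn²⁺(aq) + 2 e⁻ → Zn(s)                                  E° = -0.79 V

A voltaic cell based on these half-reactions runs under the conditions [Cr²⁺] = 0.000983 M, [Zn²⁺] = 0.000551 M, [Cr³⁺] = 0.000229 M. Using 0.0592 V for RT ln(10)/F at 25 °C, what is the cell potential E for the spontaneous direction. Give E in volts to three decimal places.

+0.419 V

Cr³⁺/Cr²⁺ is the cathode (higher E°), Zn²⁺/Zn the anode: E°cell = -0.43 − (-0.79) = +0.36 V, n = 2.
Overall: 2 Cr³⁺(aq) + Zn(s) → 2 Cr²⁺(aq) + Zn²⁺(aq)
Q = [Cr²⁺]^2·[Zn²⁺] / ([Cr³⁺]^2); log Q = -1.993.
E = E° − (0.0592/n) log Q = +0.36 − (0.0592/2)(-1.993) = +0.419 V.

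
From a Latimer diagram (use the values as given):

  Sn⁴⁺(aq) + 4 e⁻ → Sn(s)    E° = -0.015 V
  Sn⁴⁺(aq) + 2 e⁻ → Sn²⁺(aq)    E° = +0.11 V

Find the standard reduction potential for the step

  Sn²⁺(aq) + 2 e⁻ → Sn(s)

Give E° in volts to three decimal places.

Sequential free energies add, so n₃E°₃ = n₁E°₁ + n₂E°₂.
With n₃ = 4, and the known step contributing 2×(+0.11) V, the unknown satisfies 2·E° = 4×(-0.015) − 2×(+0.11) = -0.280.
E° = -0.280 / 2 = -0.140 V.

-0.140 V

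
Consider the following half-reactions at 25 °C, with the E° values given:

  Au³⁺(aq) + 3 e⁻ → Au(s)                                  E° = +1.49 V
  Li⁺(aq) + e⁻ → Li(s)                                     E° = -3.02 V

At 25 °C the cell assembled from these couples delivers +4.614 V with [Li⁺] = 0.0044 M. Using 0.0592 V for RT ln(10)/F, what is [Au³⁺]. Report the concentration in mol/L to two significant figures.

Au³⁺/Au is the cathode, Li⁺/Li the anode: E°cell = +4.51 V, n = 3.
Overall reaction: Au³⁺(aq) + 3 Li(s) → Au(s) + 3 Li⁺(aq); Q = [Li⁺]^3/[Au³⁺]^1.
From E = E° − (0.0592/n) log Q: log Q = (E° − E)·n/0.0592 = (+4.51 − (+4.614))·3/0.0592 = -5.2703.
So 1·log[Au³⁺] = 3·log(0.0044) − log Q = -7.0696 − (-5.2703) = -1.7993; [Au³⁺] = 10^(-1.7993) ≈ 0.016 M.

0.016 M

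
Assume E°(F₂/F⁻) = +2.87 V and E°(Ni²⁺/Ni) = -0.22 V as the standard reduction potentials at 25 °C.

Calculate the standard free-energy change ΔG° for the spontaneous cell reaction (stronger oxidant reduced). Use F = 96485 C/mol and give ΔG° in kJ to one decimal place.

-596.3 kJ

F₂/F⁻ (E° = +2.87 V) is the cathode; Ni²⁺/Ni (E° = -0.22 V) is the anode, so E°cell = +3.09 V.
Balancing electrons gives n = 2 (lcm of 2 and 2).
ΔG° = −nFE° = −(2)(96485)(+3.09) = -596,277 J = -596.3 kJ.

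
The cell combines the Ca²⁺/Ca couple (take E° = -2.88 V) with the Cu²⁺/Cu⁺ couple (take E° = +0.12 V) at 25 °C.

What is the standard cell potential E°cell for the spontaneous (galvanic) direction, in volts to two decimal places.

+3.00 V

The Cu²⁺/Cu⁺ couple has the higher reduction potential, so it is the cathode; Ca²⁺/Ca is oxidised at the anode.
E°cell = E°(cathode) − E°(anode) = (+0.12) − (-2.88) = +3.00 V.
Since E°cell > 0, the reaction is spontaneous under standard conditions.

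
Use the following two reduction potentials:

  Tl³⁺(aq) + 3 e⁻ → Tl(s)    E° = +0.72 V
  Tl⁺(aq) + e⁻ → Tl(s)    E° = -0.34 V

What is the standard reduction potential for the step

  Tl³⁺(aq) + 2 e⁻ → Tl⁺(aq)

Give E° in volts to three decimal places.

Sequential free energies add, so n₃E°₃ = n₁E°₁ + n₂E°₂.
With n₃ = 3, and the known step contributing 1×(-0.34) V, the unknown satisfies 2·E° = 3×(+0.72) − 1×(-0.34) = +2.500.
E° = +2.500 / 2 = +1.250 V.

+1.250 V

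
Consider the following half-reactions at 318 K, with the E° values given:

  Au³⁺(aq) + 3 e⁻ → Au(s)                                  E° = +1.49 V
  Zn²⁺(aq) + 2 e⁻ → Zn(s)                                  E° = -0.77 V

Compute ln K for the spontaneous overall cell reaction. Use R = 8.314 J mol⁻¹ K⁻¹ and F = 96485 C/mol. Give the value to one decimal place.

494.9

Cathode: Au³⁺/Au; anode: Zn²⁺/Zn. E°cell = (+1.49) − (-0.77) = +2.26 V, with n = 6.
ΔG° = −nFE° = −RT ln K, so ln K = nFE°/(RT) = (6)(96485)(+2.26) / ((8.314)(318)) = 494.860.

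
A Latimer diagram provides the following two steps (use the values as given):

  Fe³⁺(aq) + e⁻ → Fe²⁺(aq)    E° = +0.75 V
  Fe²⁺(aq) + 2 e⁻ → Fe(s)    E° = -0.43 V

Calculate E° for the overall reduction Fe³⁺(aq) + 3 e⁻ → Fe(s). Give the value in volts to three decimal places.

Standard free energies of sequential steps add: ΔG°₃ = ΔG°₁ + ΔG°₂, so n₃E°₃ = n₁E°₁ + n₂E°₂.
E°₃ = (1×+0.75 + 2×-0.43) / 3 = (-0.110) / 3 = -0.037 V.

-0.037 V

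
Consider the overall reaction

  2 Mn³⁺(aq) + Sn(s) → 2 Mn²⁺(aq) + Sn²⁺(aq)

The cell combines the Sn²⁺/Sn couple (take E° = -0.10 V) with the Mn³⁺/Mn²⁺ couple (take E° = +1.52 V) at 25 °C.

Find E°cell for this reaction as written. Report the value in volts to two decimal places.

+1.62 V

The Mn³⁺/Mn²⁺ couple has the higher reduction potential, so it is the cathode; Sn²⁺/Sn is oxidised at the anode.
E°cell = E°(cathode) − E°(anode) = (+1.52) − (-0.10) = +1.62 V.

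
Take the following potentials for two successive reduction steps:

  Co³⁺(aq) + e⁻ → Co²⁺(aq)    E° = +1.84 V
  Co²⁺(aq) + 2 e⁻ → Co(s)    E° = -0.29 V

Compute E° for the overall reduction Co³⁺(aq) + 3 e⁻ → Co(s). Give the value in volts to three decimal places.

Standard free energies of sequential steps add: ΔG°₃ = ΔG°₁ + ΔG°₂, so n₃E°₃ = n₁E°₁ + n₂E°₂.
E°₃ = (1×+1.84 + 2×-0.29) / 3 = (+1.260) / 3 = +0.420 V.
E° values themselves are not directly additive — weighting by electron count is essential.

+0.420 V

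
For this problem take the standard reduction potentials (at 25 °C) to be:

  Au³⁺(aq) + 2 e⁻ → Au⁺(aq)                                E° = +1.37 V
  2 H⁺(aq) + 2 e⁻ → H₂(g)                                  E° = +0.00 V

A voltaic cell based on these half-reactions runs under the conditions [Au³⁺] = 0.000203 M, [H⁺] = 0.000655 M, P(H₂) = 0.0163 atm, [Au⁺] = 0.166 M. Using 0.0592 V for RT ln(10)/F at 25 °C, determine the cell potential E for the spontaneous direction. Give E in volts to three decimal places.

Au³⁺/Au⁺ is the cathode (higher E°), H⁺/H₂ the anode: E°cell = +1.37 − (+0.00) = +1.37 V, n = 2.
Overall: Au³⁺(aq) + H₂(g) → Au⁺(aq) + 2 H⁺(aq)
Q = [Au⁺]·[H⁺]^2 / ([Au³⁺]·P(H₂)); log Q = -1.667.
E = E° − (0.0592/n) log Q = +1.37 − (0.0592/2)(-1.667) = +1.419 V.

+1.419 V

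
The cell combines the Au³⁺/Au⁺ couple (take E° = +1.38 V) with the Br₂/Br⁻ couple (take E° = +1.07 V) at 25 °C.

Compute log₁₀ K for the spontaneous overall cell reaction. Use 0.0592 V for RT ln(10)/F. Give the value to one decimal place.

10.5

Cathode: Au³⁺/Au⁺; anode: Br₂/Br⁻. E°cell = +0.31 V, n = 2.
log K = nE°cell / 0.0592 = (2)(+0.31) / 0.0592 = 10.5.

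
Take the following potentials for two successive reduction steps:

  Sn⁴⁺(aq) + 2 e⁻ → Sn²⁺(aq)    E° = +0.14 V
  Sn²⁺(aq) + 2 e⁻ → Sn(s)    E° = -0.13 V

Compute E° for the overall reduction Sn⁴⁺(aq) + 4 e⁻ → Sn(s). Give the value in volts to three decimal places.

Since ΔG° = −nFE° is additive over sequential reductions, n₃E°₃ = n₁E°₁ + n₂E°₂.
E°₃ = (2×+0.14 + 2×-0.13) / 4 = (+0.020) / 4 = +0.005 V.

+0.005 V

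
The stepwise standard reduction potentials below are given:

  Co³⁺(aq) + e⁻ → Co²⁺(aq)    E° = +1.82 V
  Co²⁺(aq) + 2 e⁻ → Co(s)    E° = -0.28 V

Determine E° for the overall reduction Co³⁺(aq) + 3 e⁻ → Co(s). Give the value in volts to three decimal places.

Adding the free-energy changes (−nFE°) of the two steps gives −n₃FE°₃ = −n₁FE°₁ − n₂FE°₂.
E°₃ = (1×+1.82 + 2×-0.28) / 3 = (+1.260) / 3 = +0.420 V.

+0.420 V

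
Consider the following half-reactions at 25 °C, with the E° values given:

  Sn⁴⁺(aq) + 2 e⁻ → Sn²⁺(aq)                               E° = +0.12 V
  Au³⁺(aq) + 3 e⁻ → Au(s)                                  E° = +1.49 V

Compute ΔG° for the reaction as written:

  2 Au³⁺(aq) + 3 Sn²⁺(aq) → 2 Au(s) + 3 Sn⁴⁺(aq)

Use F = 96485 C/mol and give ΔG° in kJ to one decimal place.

-793.1 kJ

As written, Au³⁺/Au is reduced (cathode) and Sn⁴⁺/Sn²⁺ is oxidised (anode), so E°cell = (+1.49) − (+0.12) = +1.37 V.
Balancing electrons gives n = 6.
ΔG° = −nFE° = −(6)(96485)(+1.37) = -793,107 J = -793.1 kJ.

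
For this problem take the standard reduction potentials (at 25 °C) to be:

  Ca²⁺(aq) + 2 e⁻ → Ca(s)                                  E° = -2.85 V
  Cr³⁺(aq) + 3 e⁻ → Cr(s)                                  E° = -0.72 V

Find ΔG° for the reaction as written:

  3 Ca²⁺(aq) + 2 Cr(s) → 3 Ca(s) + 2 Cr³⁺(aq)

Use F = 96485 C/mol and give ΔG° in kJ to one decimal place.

As written, Ca²⁺/Ca is reduced (cathode) and Cr³⁺/Cr is oxidised (anode), so E°cell = (-2.85) − (-0.72) = -2.13 V.
Balancing electrons gives n = 6.
ΔG° = −nFE° = −(6)(96485)(-2.13) = 1,233,078 J = +1233.1 kJ.

+1233.1 kJ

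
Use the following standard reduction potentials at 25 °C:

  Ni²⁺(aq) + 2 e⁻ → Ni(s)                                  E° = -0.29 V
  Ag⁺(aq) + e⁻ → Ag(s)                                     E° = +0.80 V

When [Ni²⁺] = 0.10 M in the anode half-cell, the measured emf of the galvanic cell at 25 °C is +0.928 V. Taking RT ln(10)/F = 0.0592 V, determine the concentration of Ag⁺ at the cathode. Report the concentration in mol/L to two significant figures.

0.00058 M

Ag⁺/Ag is the cathode, Ni²⁺/Ni the anode: E°cell = +1.09 V, n = 2.
Overall reaction: 2 Ag⁺(aq) + Ni(s) → 2 Ag(s) + Ni²⁺(aq); Q = [Ni²⁺]^1/[Ag⁺]^2.
From E = E° − (0.0592/n) log Q: log Q = (E° − E)·n/0.0592 = (+1.09 − (+0.928))·2/0.0592 = 5.4730.
So 2·log[Ag⁺] = 1·log(0.1) − log Q = -1.0000 − (5.4730) = -6.4730; log[Ag⁺] = -6.4730 / 2 = -3.2365; [Ag⁺] = 10^(-3.2365) ≈ 0.00058 M.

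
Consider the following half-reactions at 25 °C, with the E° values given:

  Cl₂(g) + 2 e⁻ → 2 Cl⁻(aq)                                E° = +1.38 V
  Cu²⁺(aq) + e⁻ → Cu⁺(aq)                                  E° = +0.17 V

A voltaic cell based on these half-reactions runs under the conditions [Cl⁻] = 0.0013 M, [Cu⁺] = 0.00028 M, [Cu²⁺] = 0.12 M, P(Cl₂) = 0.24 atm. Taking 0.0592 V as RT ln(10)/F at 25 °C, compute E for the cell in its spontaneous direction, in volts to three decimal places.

Cl₂/Cl⁻ is the cathode (higher E°), Cu²⁺/Cu⁺ the anode: E°cell = +1.38 − (+0.17) = +1.21 V, n = 2.
Overall: Cl₂(g) + 2 Cu⁺(aq) → 2 Cl⁻(aq) + 2 Cu²⁺(aq)
Q = [Cl⁻]^2·[Cu²⁺]^2 / (P(Cl₂)·[Cu⁺]^2); log Q = 0.112.
E = E° − (0.0592/n) log Q = +1.21 − (0.0592/2)(0.112) = +1.207 V.

+1.207 V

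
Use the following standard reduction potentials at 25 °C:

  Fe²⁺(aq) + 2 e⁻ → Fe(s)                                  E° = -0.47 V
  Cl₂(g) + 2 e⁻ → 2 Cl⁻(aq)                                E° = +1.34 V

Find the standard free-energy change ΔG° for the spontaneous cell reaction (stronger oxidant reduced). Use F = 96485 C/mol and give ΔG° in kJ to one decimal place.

-349.3 kJ

Cl₂/Cl⁻ (E° = +1.34 V) is the cathode; Fe²⁺/Fe (E° = -0.47 V) is the anode, so E°cell = +1.81 V.
Balancing electrons gives n = 2 (lcm of 2 and 2).
ΔG° = −nFE° = −(2)(96485)(+1.81) = -349,276 J = -349.3 kJ.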